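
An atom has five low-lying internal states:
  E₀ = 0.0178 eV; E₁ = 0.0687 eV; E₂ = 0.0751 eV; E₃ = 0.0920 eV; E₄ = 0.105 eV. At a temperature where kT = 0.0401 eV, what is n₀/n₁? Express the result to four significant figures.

n₀/n₁ = exp[−(E₀−E₁)/kT] = exp(−(-0.0509 eV)/(0.0401 eV)) = exp(1.26933) = 3.558.

3.558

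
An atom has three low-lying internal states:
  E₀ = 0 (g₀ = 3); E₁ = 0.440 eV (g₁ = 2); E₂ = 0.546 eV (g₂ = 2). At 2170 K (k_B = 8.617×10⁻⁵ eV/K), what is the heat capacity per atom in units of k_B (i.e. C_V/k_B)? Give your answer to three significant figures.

k_BT = 8.617×10⁻⁵ × 2170 K = 0.18699 eV.
Eᵢ/kT = 0, 2.3531, 2.9199.
Z = Σ gᵢe^(−Eᵢ/kT) = 3·e^(−0) + 2·e^(−2.3531) + 2·e^(−2.9199) = 3.0000 + 0.19015 + 0.10788 = 3.2980.
⟨E⟩ = 0.043229 eV, ⟨E²⟩ = 0.020914 eV².
C_V/k_B = (⟨E²⟩ − ⟨E⟩²)/(kT)² = (0.020914 − 0.0018687)/0.034965 = 0.545.

0.545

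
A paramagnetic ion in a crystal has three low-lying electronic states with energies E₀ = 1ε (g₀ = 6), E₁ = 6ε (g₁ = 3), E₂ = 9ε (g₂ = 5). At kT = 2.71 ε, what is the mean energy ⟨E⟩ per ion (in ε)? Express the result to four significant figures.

Eᵢ/kT = 0.369004, 2.21402, 3.32103.
Z = Σ gᵢe^(−Eᵢ/kT) = 6·e^(−0.369004) + 3·e^(−2.21402) + 5·e^(−3.32103) = 4.14854 + 0.327782 + 0.180578 = 4.65690.
⟨E⟩ = Σ Eᵢ gᵢe^(−Eᵢ/kT) / Z = (1·4.14854 + 6·0.327782 + 9·0.180578) / 4.65690 = 1.662 ε.

1.662 ε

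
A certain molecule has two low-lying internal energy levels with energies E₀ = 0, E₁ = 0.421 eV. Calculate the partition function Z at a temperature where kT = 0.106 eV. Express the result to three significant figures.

Eᵢ/kT = 0, 3.9717.
Z = Σ e^(−Eᵢ/kT) = e^(−0) + e^(−3.9717) = 1.0000 + 0.018841 = 1.0188.

Z = 1.02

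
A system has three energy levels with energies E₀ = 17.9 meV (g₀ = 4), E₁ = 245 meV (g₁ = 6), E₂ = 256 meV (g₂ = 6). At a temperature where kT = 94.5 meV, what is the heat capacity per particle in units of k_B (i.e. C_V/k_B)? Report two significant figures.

Eᵢ/kT = 0.1894, 2.593, 2.709.
Z = Σ gᵢe^(−Eᵢ/kT) = 4·e^(−0.1894) + 6·e^(−2.593) + 6·e^(−2.709) = 3.310 + 0.4488 + 0.3996 = 4.158.
⟨E⟩ = 65.30 meV, ⟨E²⟩ = 13030 meV².
C_V/k_B = (⟨E²⟩ − ⟨E⟩²)/(kT)² = (13030 − 4264)/8930 = 0.98.

0.98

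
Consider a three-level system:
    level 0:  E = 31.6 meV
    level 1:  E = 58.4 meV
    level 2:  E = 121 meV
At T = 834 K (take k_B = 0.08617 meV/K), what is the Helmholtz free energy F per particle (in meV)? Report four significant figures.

k_BT = 0.08617 × 834 K = 71.8658 meV.
Eᵢ/kT = 0.439708, 0.812626, 1.68369.
Z = Σ e^(−Eᵢ/kT) = e^(−0.439708) + e^(−0.812626) + e^(−1.68369) = 0.644225 + 0.443691 + 0.185688 = 1.27360.
F = −kT ln Z = −71.8658 × ln(1.27360) = −71.8658 × 0.241848 = -17.38 meV.

-17.38 meV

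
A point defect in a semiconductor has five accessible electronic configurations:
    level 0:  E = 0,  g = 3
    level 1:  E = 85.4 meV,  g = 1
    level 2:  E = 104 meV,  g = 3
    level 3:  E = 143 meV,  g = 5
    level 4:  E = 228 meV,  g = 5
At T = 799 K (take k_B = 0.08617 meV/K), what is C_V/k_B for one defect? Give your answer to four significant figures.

0.9285

k_BT = 0.08617 × 799 K = 68.8498 meV.
Eᵢ/kT = 0, 1.24038, 1.51053, 2.07698, 3.31156.
Z = Σ gᵢe^(−Eᵢ/kT) = 3·e^(−0) + 1·e^(−1.24038) + 3·e^(−1.51053) + 5·e^(−2.07698) + 5·e^(−3.31156) = 3.00000 + 0.289274 + 0.662379 + 0.626540 + 0.182296 = 4.76049.
⟨E⟩ = 47.2116 meV, ⟨E²⟩ = 6630.12 meV².
C_V/k_B = (⟨E²⟩ − ⟨E⟩²)/(kT)² = (6630.12 − 2228.94)/4740.29 = 0.9285.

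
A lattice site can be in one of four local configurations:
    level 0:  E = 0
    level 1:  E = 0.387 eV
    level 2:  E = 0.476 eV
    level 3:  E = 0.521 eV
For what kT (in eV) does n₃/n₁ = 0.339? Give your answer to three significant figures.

0.124 eV

n₃/n₁ = exp[−(E₃−E₁)/kT] = 0.339.
⇒ (E₃−E₁)/kT = ln(1/0.339) = ln(2.9499) = 1.0818.
kT = 0.134 eV / 1.0818 = 0.124 eV.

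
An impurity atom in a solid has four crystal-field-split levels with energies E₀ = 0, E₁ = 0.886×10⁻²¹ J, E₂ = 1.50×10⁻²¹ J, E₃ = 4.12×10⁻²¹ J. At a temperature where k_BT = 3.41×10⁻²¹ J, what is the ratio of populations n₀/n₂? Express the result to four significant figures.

1.553

n₀/n₂ = exp[−(E₀−E₂)/kT] = exp(−(-1.50 ×10⁻²¹ J)/(3.41 ×10⁻²¹ J)) = exp(0.439883) = 1.553.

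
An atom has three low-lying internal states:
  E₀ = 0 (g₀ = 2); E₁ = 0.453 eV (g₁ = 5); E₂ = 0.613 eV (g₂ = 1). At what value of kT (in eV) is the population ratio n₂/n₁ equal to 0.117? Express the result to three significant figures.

0.298 eV

n₂/n₁ = (g₂/g₁) exp[−(E₂−E₁)/kT] = 0.117.
⇒ (E₂−E₁)/kT = ln((1/5)/0.117) = ln(1.7094) = 0.53614.
kT = 0.160 eV / 0.53614 = 0.298 eV.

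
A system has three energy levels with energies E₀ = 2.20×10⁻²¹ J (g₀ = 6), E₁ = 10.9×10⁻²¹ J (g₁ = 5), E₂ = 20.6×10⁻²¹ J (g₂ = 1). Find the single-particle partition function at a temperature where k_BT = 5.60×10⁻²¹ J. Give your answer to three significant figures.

Eᵢ/kT = 0.39286, 1.9464, 3.6786.
Z = Σ gᵢe^(−Eᵢ/kT) = 6·e^(−0.39286) + 5·e^(−1.9464) + 1·e^(−3.6786) = 4.0507 + 0.71394 + 0.025258 = 4.7899.

Z = 4.79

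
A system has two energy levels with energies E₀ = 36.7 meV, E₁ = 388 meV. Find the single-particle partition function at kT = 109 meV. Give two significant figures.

Eᵢ/kT = 0.3367, 3.560.
Z = Σ e^(−Eᵢ/kT) = e^(−0.3367) + e^(−3.560) = 0.7141 + 0.02844 = 0.7425.

Z = 0.74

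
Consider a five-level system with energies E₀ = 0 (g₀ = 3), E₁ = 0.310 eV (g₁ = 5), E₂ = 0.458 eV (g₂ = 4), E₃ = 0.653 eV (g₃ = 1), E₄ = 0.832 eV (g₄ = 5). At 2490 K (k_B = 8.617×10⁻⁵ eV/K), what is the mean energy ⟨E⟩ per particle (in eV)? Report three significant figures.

k_BT = 8.617×10⁻⁵ × 2490 K = 0.21456 eV.
Eᵢ/kT = 0, 1.4448, 2.1346, 3.0434, 3.8777.
Z = Σ gᵢe^(−Eᵢ/kT) = 3·e^(−0) + 5·e^(−1.4448) + 4·e^(−2.1346) + 1·e^(−3.0434) + 5·e^(−3.8777) = 3.0000 + 1.1790 + 0.47317 + 0.047673 + 0.10349 = 4.8033.
⟨E⟩ = Σ Eᵢ gᵢe^(−Eᵢ/kT) / Z = (0·3.0000 + 0.310·1.1790 + 0.458·0.47317 + 0.653·0.047673 + 0.832·0.10349) / 4.8033 = 0.146 eV.

0.146 eV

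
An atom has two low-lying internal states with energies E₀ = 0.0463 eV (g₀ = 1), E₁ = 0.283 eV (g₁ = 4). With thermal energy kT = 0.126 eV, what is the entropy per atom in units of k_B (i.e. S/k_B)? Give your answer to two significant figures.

1.2

Eᵢ/kT = 0.3675, 2.246.
Z = Σ gᵢe^(−Eᵢ/kT) = 1·e^(−0.3675) + 4·e^(−2.246) = 0.6925 + 0.4233 = 1.116.
⟨E⟩ = Σ EᵢPᵢ = 0.1361 eV.
S/k_B = ln Z + ⟨E⟩/kT = ln(1.116) + 0.1361/0.126 = 0.1098 + 1.080 = 1.2.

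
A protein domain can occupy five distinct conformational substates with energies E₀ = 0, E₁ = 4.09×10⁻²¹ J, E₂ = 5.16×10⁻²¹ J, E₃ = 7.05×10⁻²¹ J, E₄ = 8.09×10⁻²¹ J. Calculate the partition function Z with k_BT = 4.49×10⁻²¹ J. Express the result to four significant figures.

Eᵢ/kT = 0, 0.910913, 1.14922, 1.57016, 1.80178.
Z = Σ e^(−Eᵢ/kT) = e^(−0) + e^(−0.910913) + e^(−1.14922) + e^(−1.57016) + e^(−1.80178) = 1.00000 + 0.402157 + 0.316884 + 0.208012 + 0.165005 = 2.09206.

Z = 2.092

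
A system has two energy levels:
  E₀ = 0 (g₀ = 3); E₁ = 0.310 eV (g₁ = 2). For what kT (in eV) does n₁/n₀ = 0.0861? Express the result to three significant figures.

0.151 eV

n₁/n₀ = (g₁/g₀) exp[−(E₁−E₀)/kT] = 0.0861.
⇒ (E₁−E₀)/kT = ln((2/3)/0.0861) = ln(7.7429) = 2.0468.
kT = 0.310 eV / 2.0468 = 0.151 eV.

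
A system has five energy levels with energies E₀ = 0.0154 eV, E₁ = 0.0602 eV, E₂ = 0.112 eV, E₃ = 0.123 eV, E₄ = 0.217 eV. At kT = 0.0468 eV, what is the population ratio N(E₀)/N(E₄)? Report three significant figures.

n₀/n₄ = exp[−(E₀−E₄)/kT] = exp(−(-0.2016 eV)/(0.0468 eV)) = exp(4.3077) = 74.3.

74.3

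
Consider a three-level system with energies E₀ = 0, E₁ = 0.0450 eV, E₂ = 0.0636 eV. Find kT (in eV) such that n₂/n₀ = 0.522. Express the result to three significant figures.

0.0978 eV

n₂/n₀ = exp[−(E₂−E₀)/kT] = 0.522.
⇒ (E₂−E₀)/kT = ln(1/0.522) = ln(1.9157) = 0.65008.
kT = 0.0636 eV / 0.65008 = 0.0978 eV.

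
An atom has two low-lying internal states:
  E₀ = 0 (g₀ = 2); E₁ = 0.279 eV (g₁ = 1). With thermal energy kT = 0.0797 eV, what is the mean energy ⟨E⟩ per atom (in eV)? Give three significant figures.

0.00415 eV

Eᵢ/kT = 0, 3.5006.
Z = Σ gᵢe^(−Eᵢ/kT) = 2·e^(−0) + 1·e^(−3.5006) = 2.0000 + 0.030179 = 2.0302.
⟨E⟩ = Σ Eᵢ gᵢe^(−Eᵢ/kT) / Z = (0·2.0000 + 0.279·0.030179) / 2.0302 = 0.00415 eV.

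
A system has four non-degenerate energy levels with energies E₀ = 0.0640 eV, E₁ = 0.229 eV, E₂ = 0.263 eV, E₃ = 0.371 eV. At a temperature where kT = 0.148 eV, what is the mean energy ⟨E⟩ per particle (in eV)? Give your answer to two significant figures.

0.15 eV

Eᵢ/kT = 0.4324, 1.547, 1.777, 2.507.
Z = Σ e^(−Eᵢ/kT) = e^(−0.4324) + e^(−1.547) + e^(−1.777) + e^(−2.507) = 0.6489 + 0.2129 + 0.1691 + 0.08151 = 1.112.
⟨E⟩ = Σ Eᵢ e^(−Eᵢ/kT) / Z = (0.0640·0.6489 + 0.229·0.2129 + 0.263·0.1691 + 0.371·0.08151) / 1.112 = 0.15 eV.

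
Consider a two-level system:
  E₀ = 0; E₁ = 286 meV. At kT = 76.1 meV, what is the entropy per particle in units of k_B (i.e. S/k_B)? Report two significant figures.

Eᵢ/kT = 0, 3.758.
Z = Σ e^(−Eᵢ/kT) = e^(−0) + e^(−3.758) = 1.000 + 0.02333 = 1.023.
⟨E⟩ = Σ EᵢPᵢ = 6.522 meV.
S/k_B = ln Z + ⟨E⟩/kT = ln(1.023) + 6.522/76.1 = 0.02274 + 0.08570 = 0.11.

0.11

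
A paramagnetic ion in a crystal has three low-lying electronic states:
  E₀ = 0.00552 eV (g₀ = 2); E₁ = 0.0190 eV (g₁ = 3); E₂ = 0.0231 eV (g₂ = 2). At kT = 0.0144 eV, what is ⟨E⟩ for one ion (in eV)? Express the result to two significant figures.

Eᵢ/kT = 0.3833, 1.319, 1.604.
Z = Σ gᵢe^(−Eᵢ/kT) = 2·e^(−0.3833) + 3·e^(−1.319) + 2·e^(−1.604) = 1.363 + 0.8022 + 0.4022 = 2.567.
⟨E⟩ = Σ Eᵢ gᵢe^(−Eᵢ/kT) / Z = (0.00552·1.363 + 0.0190·0.8022 + 0.0231·0.4022) / 2.567 = 0.012 eV.

0.012 eV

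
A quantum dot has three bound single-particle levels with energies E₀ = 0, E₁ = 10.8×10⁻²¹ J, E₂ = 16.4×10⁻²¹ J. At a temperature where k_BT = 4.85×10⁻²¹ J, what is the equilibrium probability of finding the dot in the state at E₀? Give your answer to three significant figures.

Eᵢ/kT = 0, 2.2268, 3.3814.
Z = Σ e^(−Eᵢ/kT) = e^(−0) + e^(−2.2268) + e^(−3.3814) = 1.0000 + 0.10787 + 0.034000 = 1.1419.
P₀ = e^(−E₀/kT) / Z = 1.0000/1.1419 = 0.876.

0.876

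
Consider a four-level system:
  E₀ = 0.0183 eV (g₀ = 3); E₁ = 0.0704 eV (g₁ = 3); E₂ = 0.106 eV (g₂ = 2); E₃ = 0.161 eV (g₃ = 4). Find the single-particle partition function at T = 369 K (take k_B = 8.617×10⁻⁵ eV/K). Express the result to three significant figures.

Z = 2.11

k_BT = 8.617×10⁻⁵ × 369 K = 0.031797 eV.
Eᵢ/kT = 0.57553, 2.2140, 3.3336, 5.0634.
Z = Σ gᵢe^(−Eᵢ/kT) = 3·e^(−0.57553) + 3·e^(−2.2140) + 2·e^(−3.3336) + 4·e^(−5.0634) = 1.6872 + 0.32779 + 0.071329 + 0.025296 = 2.1116.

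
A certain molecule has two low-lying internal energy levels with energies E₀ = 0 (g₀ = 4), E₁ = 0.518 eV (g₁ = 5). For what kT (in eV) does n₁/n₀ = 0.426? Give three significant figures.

n₁/n₀ = (g₁/g₀) exp[−(E₁−E₀)/kT] = 0.426.
⇒ (E₁−E₀)/kT = ln((5/4)/0.426) = ln(2.9343) = 1.0765.
kT = 0.518 eV / 1.0765 = 0.481 eV.

0.481 eV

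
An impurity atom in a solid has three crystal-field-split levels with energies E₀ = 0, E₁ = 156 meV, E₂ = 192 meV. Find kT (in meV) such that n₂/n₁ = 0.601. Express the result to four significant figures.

70.70 meV

n₂/n₁ = exp[−(E₂−E₁)/kT] = 0.601.
⇒ (E₂−E₁)/kT = ln(1/0.601) = ln(1.66389) = 0.509158.
kT = 36 meV / 0.509158 = 70.70 meV.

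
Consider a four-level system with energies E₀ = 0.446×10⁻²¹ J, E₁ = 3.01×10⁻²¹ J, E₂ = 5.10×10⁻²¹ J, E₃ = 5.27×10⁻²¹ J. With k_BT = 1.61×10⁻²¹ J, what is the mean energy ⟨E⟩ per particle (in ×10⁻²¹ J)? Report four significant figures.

Eᵢ/kT = 0.277019, 1.86957, 3.16770, 3.27329.
Z = Σ e^(−Eᵢ/kT) = e^(−0.277019) + e^(−1.86957) + e^(−3.16770) + e^(−3.27329) = 0.758040 + 0.154190 + 0.0421003 + 0.0378816 = 0.992212.
⟨E⟩ = Σ Eᵢ e^(−Eᵢ/kT) / Z = (0.446·0.758040 + 3.01·0.154190 + 5.10·0.0421003 + 5.27·0.0378816) / 0.992212 = 1.226 ×10⁻²¹ J.

1.226 ×10⁻²¹ J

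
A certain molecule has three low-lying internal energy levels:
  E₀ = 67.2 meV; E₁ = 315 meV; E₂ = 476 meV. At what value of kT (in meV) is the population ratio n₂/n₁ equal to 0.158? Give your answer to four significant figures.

n₂/n₁ = exp[−(E₂−E₁)/kT] = 0.158.
⇒ (E₂−E₁)/kT = ln(1/0.158) = ln(6.32911) = 1.84516.
kT = 161 meV / 1.84516 = 87.26 meV.

87.26 meV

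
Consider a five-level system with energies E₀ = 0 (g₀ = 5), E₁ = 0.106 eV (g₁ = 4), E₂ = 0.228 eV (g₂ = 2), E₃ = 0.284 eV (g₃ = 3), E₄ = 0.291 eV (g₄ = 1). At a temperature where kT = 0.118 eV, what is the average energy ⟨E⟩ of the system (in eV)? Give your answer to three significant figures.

0.0468 eV

Eᵢ/kT = 0, 0.89831, 1.9322, 2.4068, 2.4661.
Z = Σ gᵢe^(−Eᵢ/kT) = 5·e^(−0) + 4·e^(−0.89831) + 2·e^(−1.9322) + 3·e^(−2.4068) + 1·e^(−2.4661) = 5.0000 + 1.6290 + 0.28966 + 0.27031 + 0.084915 = 7.2739.
⟨E⟩ = Σ Eᵢ gᵢe^(−Eᵢ/kT) / Z = (0·5.0000 + 0.106·1.6290 + 0.228·0.28966 + 0.284·0.27031 + 0.291·0.084915) / 7.2739 = 0.0468 eV.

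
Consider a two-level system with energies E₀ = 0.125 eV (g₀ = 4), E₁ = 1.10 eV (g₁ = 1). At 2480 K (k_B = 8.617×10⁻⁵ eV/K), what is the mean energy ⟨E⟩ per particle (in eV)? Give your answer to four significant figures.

k_BT = 8.617×10⁻⁵ × 2480 K = 0.213702 eV.
Eᵢ/kT = 0.584927, 5.14735.
Z = Σ gᵢe^(−Eᵢ/kT) = 4·e^(−0.584927) + 1·e^(−5.14735) = 2.22859 + 0.00581479 = 2.23440.
⟨E⟩ = Σ Eᵢ gᵢe^(−Eᵢ/kT) / Z = (0.125·2.22859 + 1.10·0.00581479) / 2.23440 = 0.1275 eV.

0.1275 eV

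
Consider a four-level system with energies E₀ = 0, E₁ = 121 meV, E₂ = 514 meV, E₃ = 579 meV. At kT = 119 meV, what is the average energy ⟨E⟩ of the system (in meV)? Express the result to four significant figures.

Eᵢ/kT = 0, 1.01681, 4.31933, 4.86555.
Z = Σ e^(−Eᵢ/kT) = e^(−0) + e^(−1.01681) + e^(−4.31933) + e^(−4.86555) = 1.00000 + 0.361747 + 0.0133088 + 0.00770759 = 1.38276.
⟨E⟩ = Σ Eᵢ e^(−Eᵢ/kT) / Z = (0·1.00000 + 121·0.361747 + 514·0.0133088 + 579·0.00770759) / 1.38276 = 39.83 meV.

39.83 meV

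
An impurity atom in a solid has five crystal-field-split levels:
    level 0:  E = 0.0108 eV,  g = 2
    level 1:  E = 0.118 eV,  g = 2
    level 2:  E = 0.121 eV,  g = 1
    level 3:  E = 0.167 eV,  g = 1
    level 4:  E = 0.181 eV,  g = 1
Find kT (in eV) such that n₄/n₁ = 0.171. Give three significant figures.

0.0587 eV

n₄/n₁ = (g₄/g₁) exp[−(E₄−E₁)/kT] = 0.171.
⇒ (E₄−E₁)/kT = ln((1/2)/0.171) = ln(2.9240) = 1.0730.
kT = 0.063 eV / 1.0730 = 0.0587 eV.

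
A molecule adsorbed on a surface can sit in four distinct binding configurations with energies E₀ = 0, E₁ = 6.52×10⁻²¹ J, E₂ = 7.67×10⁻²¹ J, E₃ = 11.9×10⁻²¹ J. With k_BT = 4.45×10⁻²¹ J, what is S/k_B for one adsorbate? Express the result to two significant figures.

Eᵢ/kT = 0, 1.465, 1.724, 2.674.
Z = Σ e^(−Eᵢ/kT) = e^(−0) + e^(−1.465) + e^(−1.724) + e^(−2.674) = 1.000 + 0.2311 + 0.1784 + 0.06898 = 1.478.
⟨E⟩ = Σ EᵢPᵢ = 2.501 ×10⁻²¹ J.
S/k_B = ln Z + ⟨E⟩/kT = ln(1.478) + 2.501/4.45 = 0.3907 + 0.5620 = 0.95.

0.95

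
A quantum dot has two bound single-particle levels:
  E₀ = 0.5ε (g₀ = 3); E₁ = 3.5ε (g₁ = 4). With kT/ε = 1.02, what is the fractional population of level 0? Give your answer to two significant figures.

Eᵢ/kT = 0.4902, 3.431.
Z = Σ gᵢe^(−Eᵢ/kT) = 3·e^(−0.4902) + 4·e^(−3.431) = 1.838 + 0.1294 = 1.967.
P₀ = g₀ e^(−E₀/kT) / Z = 1.838/1.967 = 0.93.

0.93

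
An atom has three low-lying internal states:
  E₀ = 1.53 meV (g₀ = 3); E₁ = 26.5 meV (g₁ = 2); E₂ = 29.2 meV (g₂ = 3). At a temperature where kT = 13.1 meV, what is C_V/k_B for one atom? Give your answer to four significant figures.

Eᵢ/kT = 0.116794, 2.02290, 2.22901.
Z = Σ gᵢe^(−Eᵢ/kT) = 3·e^(−0.116794) + 2·e^(−2.02290) + 3·e^(−2.22901) = 2.66931 + 0.264543 + 0.322905 = 3.25676.
⟨E⟩ = 6.30174 meV, ⟨E²⟩ = 143.500 meV².
C_V/k_B = (⟨E²⟩ − ⟨E⟩²)/(kT)² = (143.500 − 39.7119)/171.610 = 0.6048.

0.6048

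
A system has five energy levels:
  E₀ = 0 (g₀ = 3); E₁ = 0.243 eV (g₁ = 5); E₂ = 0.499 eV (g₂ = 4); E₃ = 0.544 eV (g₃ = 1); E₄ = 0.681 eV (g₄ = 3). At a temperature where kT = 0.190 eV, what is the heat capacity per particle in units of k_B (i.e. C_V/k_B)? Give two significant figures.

0.82

Eᵢ/kT = 0, 1.279, 2.626, 2.863, 3.584.
Z = Σ gᵢe^(−Eᵢ/kT) = 3·e^(−0) + 5·e^(−1.279) + 4·e^(−2.626) + 1·e^(−2.863) + 3·e^(−3.584) = 3.000 + 1.392 + 0.2895 + 0.05710 + 0.08329 = 4.822.
⟨E⟩ = 0.1183 eV, ⟨E²⟩ = 0.04351 eV².
C_V/k_B = (⟨E²⟩ − ⟨E⟩²)/(kT)² = (0.04351 − 0.01399)/0.03610 = 0.82.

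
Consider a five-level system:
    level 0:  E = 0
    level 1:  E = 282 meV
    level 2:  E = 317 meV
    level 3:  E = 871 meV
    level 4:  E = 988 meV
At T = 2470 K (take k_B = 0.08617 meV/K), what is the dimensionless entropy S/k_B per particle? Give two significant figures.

k_BT = 0.08617 × 2470 K = 212.8 meV.
Eᵢ/kT = 0, 1.325, 1.490, 4.093, 4.643.
Z = Σ e^(−Eᵢ/kT) = e^(−0) + e^(−1.325) + e^(−1.490) + e^(−4.093) + e^(−4.643) = 1.000 + 0.2658 + 0.2254 + 0.01669 + 0.009629 = 1.518.
⟨E⟩ = Σ EᵢPᵢ = 112.3 meV.
S/k_B = ln Z + ⟨E⟩/kT = ln(1.518) + 112.3/212.8 = 0.4174 + 0.5277 = 0.95.

0.95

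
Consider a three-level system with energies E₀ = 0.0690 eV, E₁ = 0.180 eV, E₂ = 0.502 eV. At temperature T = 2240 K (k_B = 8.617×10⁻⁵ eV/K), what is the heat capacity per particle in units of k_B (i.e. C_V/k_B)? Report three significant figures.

0.318

k_BT = 8.617×10⁻⁵ × 2240 K = 0.19302 eV.
Eᵢ/kT = 0.35748, 0.93255, 2.6008.
Z = Σ e^(−Eᵢ/kT) = e^(−0.35748) + e^(−0.93255) + e^(−2.6008) = 0.69944 + 0.39355 + 0.074214 = 1.1672.
⟨E⟩ = 0.13396 eV, ⟨E²⟩ = 0.029801 eV².
C_V/k_B = (⟨E²⟩ − ⟨E⟩²)/(kT)² = (0.029801 − 0.017945)/0.037257 = 0.318.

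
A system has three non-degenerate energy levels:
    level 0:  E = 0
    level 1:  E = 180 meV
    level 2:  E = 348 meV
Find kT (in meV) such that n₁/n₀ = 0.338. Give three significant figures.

n₁/n₀ = exp[−(E₁−E₀)/kT] = 0.338.
⇒ (E₁−E₀)/kT = ln(1/0.338) = ln(2.9586) = 1.0847.
kT = 180 meV / 1.0847 = 166 meV.

166 meV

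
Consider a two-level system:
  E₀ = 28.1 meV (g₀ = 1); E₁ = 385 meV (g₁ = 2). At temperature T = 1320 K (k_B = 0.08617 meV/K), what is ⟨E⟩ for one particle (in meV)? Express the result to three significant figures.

56.6 meV

k_BT = 0.08617 × 1320 K = 113.74 meV.
Eᵢ/kT = 0.24705, 3.3849.
Z = Σ gᵢe^(−Eᵢ/kT) = 1·e^(−0.24705) + 2·e^(−3.3849) = 0.78110 + 0.067762 = 0.84886.
⟨E⟩ = Σ Eᵢ gᵢe^(−Eᵢ/kT) / Z = (28.1·0.78110 + 385·0.067762) / 0.84886 = 56.6 meV.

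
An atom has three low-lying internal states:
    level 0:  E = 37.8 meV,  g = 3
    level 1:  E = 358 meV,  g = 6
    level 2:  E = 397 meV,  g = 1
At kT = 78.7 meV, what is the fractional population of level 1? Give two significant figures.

Eᵢ/kT = 0.4803, 4.549, 5.044.
Z = Σ gᵢe^(−Eᵢ/kT) = 3·e^(−0.4803) + 6·e^(−4.549) + 1·e^(−5.044) = 1.856 + 0.06347 + 0.006448 = 1.926.
P₁ = g₁ e^(−E₁/kT) / Z = 0.06347/1.926 = 0.033.

0.033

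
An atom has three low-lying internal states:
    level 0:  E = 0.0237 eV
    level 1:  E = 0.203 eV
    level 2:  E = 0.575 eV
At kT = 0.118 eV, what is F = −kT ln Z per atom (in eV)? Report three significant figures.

-0.000553 eV

Eᵢ/kT = 0.20085, 1.7203, 4.8729.
Z = Σ e^(−Eᵢ/kT) = e^(−0.20085) + e^(−1.7203) + e^(−4.8729) = 0.81804 + 0.17901 + 0.0076511 = 1.0047.
F = −kT ln Z = −0.118 × ln(1.0047) = −0.118 × 0.0046890 = -0.000553 eV.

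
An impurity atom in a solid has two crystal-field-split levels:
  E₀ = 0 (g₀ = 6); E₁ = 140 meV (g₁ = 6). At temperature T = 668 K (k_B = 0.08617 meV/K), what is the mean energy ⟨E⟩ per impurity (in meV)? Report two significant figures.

k_BT = 0.08617 × 668 K = 57.56 meV.
Eᵢ/kT = 0, 2.432.
Z = Σ gᵢe^(−Eᵢ/kT) = 6·e^(−0) + 6·e^(−2.432) = 6.000 + 0.5272 = 6.527.
⟨E⟩ = Σ Eᵢ gᵢe^(−Eᵢ/kT) / Z = (0·6.000 + 140·0.5272) / 6.527 = 11 meV.

11 meV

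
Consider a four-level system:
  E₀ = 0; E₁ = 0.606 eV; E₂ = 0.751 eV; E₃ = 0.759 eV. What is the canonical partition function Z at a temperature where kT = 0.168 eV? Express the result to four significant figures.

Z = 1.049

Eᵢ/kT = 0, 3.60714, 4.47024, 4.51786.
Z = Σ e^(−Eᵢ/kT) = e^(−0) + e^(−3.60714) + e^(−4.47024) + e^(−4.51786) = 1.00000 + 0.0271293 + 0.0114446 + 0.0109124 = 1.04949.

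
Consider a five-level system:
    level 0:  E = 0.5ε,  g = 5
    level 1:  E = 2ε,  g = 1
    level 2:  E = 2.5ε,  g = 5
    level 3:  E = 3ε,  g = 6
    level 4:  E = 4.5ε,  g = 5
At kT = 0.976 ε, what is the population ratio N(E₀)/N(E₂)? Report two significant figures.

n₀/n₂ = (g₀/g₂) exp[−(E₀−E₂)/kT] = (5/5) × exp(−(-2.0ε)/(0.976ε)) = (5/5) × exp(2.049) = 7.8.

7.8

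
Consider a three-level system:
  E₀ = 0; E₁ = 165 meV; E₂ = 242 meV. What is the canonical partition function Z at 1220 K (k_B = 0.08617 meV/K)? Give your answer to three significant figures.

k_BT = 0.08617 × 1220 K = 105.13 meV.
Eᵢ/kT = 0, 1.5695, 2.3019.
Z = Σ e^(−Eᵢ/kT) = e^(−0) + e^(−1.5695) + e^(−2.3019) = 1.0000 + 0.20815 + 0.10007 = 1.3082.

Z = 1.31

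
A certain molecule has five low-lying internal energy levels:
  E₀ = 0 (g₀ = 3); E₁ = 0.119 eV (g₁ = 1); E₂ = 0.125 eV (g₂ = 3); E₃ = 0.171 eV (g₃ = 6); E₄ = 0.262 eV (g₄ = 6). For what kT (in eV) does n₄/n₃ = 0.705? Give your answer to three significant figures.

0.260 eV

n₄/n₃ = (g₄/g₃) exp[−(E₄−E₃)/kT] = 0.705.
⇒ (E₄−E₃)/kT = ln((6/6)/0.705) = ln(1.4184) = 0.34953.
kT = 0.091 eV / 0.34953 = 0.260 eV.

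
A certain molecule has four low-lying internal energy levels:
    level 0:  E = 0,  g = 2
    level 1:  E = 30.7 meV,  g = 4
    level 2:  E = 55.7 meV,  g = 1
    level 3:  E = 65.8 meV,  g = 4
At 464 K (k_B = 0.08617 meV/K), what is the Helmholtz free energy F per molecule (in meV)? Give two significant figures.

k_BT = 0.08617 × 464 K = 39.98 meV.
Eᵢ/kT = 0, 0.7679, 1.393, 1.646.
Z = Σ gᵢe^(−Eᵢ/kT) = 2·e^(−0) + 4·e^(−0.7679) + 1·e^(−1.393) + 4·e^(−1.646) = 2.000 + 1.856 + 0.2483 + 0.7713 = 4.876.
F = −kT ln Z = −39.98 × ln(4.876) = −39.98 × 1.584 = -63 meV.

-63 meV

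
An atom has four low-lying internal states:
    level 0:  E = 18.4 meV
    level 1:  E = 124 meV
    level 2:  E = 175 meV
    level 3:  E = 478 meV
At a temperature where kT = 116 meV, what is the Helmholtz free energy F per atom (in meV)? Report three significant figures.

Eᵢ/kT = 0.15862, 1.0690, 1.5086, 4.1207.
Z = Σ e^(−Eᵢ/kT) = e^(−0.15862) + e^(−1.0690) + e^(−1.5086) + e^(−4.1207) = 0.85332 + 0.34335 + 0.22122 + 0.016233 = 1.4341.
F = −kT ln Z = −116 × ln(1.4341) = −116 × 0.36054 = -41.8 meV.

-41.8 meV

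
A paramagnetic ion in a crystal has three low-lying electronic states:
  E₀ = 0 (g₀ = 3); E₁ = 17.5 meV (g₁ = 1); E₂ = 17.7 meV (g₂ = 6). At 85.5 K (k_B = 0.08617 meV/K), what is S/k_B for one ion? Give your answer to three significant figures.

1.71

k_BT = 0.08617 × 85.5 K = 7.3675 meV.
Eᵢ/kT = 0, 2.3753, 2.4024.
Z = Σ gᵢe^(−Eᵢ/kT) = 3·e^(−0) + 1·e^(−2.3753) + 6·e^(−2.4024) = 3.0000 + 0.092987 + 0.54300 = 3.6360.
⟨E⟩ = Σ EᵢPᵢ = 3.0909 meV.
S/k_B = ln Z + ⟨E⟩/kT = ln(3.6360) + 3.0909/7.3675 = 1.2909 + 0.41953 = 1.71.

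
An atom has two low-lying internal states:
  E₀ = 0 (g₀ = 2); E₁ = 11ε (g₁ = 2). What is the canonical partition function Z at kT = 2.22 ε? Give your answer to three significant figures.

Eᵢ/kT = 0, 4.9550.
Z = Σ gᵢe^(−Eᵢ/kT) = 2·e^(−0) + 2·e^(−4.9550) = 2.0000 + 0.014096 = 2.0141.

Z = 2.01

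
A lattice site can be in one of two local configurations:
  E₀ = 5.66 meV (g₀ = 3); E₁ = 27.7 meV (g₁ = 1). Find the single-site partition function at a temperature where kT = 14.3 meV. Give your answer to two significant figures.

Z = 2.2

Eᵢ/kT = 0.3958, 1.937.
Z = Σ gᵢe^(−Eᵢ/kT) = 3·e^(−0.3958) + 1·e^(−1.937) = 2.019 + 0.1441 = 2.163.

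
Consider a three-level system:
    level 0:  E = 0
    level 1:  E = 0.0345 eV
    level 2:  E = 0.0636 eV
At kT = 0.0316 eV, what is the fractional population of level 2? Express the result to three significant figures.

Eᵢ/kT = 0, 1.0918, 2.0127.
Z = Σ e^(−Eᵢ/kT) = e^(−0) + e^(−1.0918) + e^(−2.0127) = 1.0000 + 0.33561 + 0.13363 = 1.4692.
P₂ = e^(−E₂/kT) / Z = 0.13363/1.4692 = 0.0910.

0.0910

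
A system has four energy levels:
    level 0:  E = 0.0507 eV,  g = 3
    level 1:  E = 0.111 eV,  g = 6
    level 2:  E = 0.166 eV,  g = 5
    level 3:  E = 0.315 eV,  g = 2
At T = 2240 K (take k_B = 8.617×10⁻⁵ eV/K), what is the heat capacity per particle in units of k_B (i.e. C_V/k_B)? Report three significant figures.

0.101

k_BT = 8.617×10⁻⁵ × 2240 K = 0.19302 eV.
Eᵢ/kT = 0.26267, 0.57507, 0.86001, 1.6320.
Z = Σ gᵢe^(−Eᵢ/kT) = 3·e^(−0.26267) + 6·e^(−0.57507) + 5·e^(−0.86001) + 2·e^(−1.6320) = 2.3070 + 3.3760 + 2.1158 + 0.39108 = 8.1899.
⟨E⟩ = 0.11796 eV, ⟨E²⟩ = 0.017660 eV².
C_V/k_B = (⟨E²⟩ − ⟨E⟩²)/(kT)² = (0.017660 − 0.013915)/0.037257 = 0.101.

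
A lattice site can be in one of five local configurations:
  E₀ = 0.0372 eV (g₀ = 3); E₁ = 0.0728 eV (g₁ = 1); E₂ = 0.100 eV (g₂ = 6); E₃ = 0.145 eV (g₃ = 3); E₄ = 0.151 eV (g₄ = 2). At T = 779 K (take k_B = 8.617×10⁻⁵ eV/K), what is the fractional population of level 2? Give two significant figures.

0.34

k_BT = 8.617×10⁻⁵ × 779 K = 0.06713 eV.
Eᵢ/kT = 0.5541, 1.084, 1.490, 2.160, 2.249.
Z = Σ gᵢe^(−Eᵢ/kT) = 3·e^(−0.5541) + 1·e^(−1.084) + 6·e^(−1.490) + 3·e^(−2.160) + 2·e^(−2.249) = 1.724 + 0.3382 + 1.352 + 0.3460 + 0.2110 = 3.971.
P₂ = g₂ e^(−E₂/kT) / Z = 1.352/3.971 = 0.34.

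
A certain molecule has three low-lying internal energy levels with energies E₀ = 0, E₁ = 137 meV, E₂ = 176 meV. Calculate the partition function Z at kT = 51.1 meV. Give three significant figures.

Z = 1.10

Eᵢ/kT = 0, 2.6810, 3.4442.
Z = Σ e^(−Eᵢ/kT) = e^(−0) + e^(−2.6810) + e^(−3.4442) = 1.0000 + 0.068495 + 0.031930 = 1.1004.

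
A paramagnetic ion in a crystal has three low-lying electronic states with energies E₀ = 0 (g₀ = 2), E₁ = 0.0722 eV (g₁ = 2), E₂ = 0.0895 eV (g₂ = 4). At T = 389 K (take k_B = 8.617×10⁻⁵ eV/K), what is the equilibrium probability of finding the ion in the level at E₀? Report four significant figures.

0.7971

k_BT = 8.617×10⁻⁵ × 389 K = 0.0335201 eV.
Eᵢ/kT = 0, 2.15393, 2.67004.
Z = Σ gᵢe^(−Eᵢ/kT) = 2·e^(−0) + 2·e^(−2.15393) + 4·e^(−2.67004) = 2.00000 + 0.232055 + 0.276998 = 2.50905.
P₀ = g₀ e^(−E₀/kT) / Z = 2.00000/2.50905 = 0.7971.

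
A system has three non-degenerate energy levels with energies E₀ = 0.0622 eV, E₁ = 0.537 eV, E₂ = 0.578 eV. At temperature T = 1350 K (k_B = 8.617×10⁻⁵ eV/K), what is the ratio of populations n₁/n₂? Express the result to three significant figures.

1.42

k_BT = 8.617×10⁻⁵ × 1350 K = 0.11633 eV.
n₁/n₂ = exp[−(E₁−E₂)/kT] = exp(−(-0.041 eV)/(0.11633 eV)) = exp(0.35245) = 1.42.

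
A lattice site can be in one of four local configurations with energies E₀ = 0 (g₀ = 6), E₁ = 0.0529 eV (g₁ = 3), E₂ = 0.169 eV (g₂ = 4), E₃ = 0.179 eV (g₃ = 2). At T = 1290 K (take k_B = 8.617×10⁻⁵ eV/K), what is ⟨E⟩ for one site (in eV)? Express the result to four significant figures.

k_BT = 8.617×10⁻⁵ × 1290 K = 0.111159 eV.
Eᵢ/kT = 0, 0.475895, 1.52034, 1.61031.
Z = Σ gᵢe^(−Eᵢ/kT) = 6·e^(−0) + 3·e^(−0.475895) + 4·e^(−1.52034) + 2·e^(−1.61031) = 6.00000 + 1.86399 + 0.874550 + 0.399651 = 9.13819.
⟨E⟩ = Σ Eᵢ gᵢe^(−Eᵢ/kT) / Z = (0·6.00000 + 0.0529·1.86399 + 0.169·0.874550 + 0.179·0.399651) / 9.13819 = 0.03479 eV.

0.03479 eV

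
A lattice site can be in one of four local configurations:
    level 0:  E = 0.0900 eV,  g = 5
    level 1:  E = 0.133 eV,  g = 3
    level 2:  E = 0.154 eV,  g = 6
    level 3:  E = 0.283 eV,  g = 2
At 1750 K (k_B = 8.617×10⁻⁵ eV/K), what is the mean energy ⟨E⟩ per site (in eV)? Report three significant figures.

k_BT = 8.617×10⁻⁵ × 1750 K = 0.15080 eV.
Eᵢ/kT = 0.59682, 0.88196, 1.0212, 1.8767.
Z = Σ gᵢe^(−Eᵢ/kT) = 5·e^(−0.59682) + 3·e^(−0.88196) + 6·e^(−1.0212) + 2·e^(−1.8767) = 2.7528 + 1.2419 + 2.1610 + 0.30619 = 6.4619.
⟨E⟩ = Σ Eᵢ gᵢe^(−Eᵢ/kT) / Z = (0.0900·2.7528 + 0.133·1.2419 + 0.154·2.1610 + 0.283·0.30619) / 6.4619 = 0.129 eV.

0.129 eV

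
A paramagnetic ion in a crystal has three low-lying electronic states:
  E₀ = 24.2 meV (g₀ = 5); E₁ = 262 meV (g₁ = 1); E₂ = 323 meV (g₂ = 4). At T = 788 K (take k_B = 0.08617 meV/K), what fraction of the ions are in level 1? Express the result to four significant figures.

k_BT = 0.08617 × 788 K = 67.9020 meV.
Eᵢ/kT = 0.356396, 3.85850, 4.75686.
Z = Σ gᵢe^(−Eᵢ/kT) = 5·e^(−0.356396) + 1·e^(−3.85850) + 4·e^(−4.75686) = 3.50098 + 0.0210996 + 0.0343702 = 3.55645.
P₁ = g₁ e^(−E₁/kT) / Z = 0.0210996/3.55645 = 0.005933.

0.005933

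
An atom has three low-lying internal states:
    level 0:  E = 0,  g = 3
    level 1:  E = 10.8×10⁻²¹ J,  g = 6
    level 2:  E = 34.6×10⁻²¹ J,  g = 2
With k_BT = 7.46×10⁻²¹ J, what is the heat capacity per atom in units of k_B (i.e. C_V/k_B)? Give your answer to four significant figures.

Eᵢ/kT = 0, 1.44772, 4.63807.
Z = Σ gᵢe^(−Eᵢ/kT) = 3·e^(−0) + 6·e^(−1.44772) + 2·e^(−4.63807) = 3.00000 + 1.41063 + 0.0193527 = 4.42998.
⟨E⟩ = 3.59018, ⟨E²⟩ = 42.3713.
C_V/k_B = (⟨E²⟩ − ⟨E⟩²)/(kT)² = (42.3713 − 12.8894)/55.6516 = 0.5298.

0.5298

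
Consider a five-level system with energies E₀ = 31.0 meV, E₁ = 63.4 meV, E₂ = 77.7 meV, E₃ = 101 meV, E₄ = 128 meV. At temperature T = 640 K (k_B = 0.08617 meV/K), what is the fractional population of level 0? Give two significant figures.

k_BT = 0.08617 × 640 K = 55.15 meV.
Eᵢ/kT = 0.5621, 1.150, 1.409, 1.831, 2.321.
Z = Σ e^(−Eᵢ/kT) = e^(−0.5621) + e^(−1.150) + e^(−1.409) + e^(−1.831) + e^(−2.321) = 0.5700 + 0.3166 + 0.2444 + 0.1603 + 0.09818 = 1.389.
P₀ = e^(−E₀/kT) / Z = 0.5700/1.389 = 0.41.

0.41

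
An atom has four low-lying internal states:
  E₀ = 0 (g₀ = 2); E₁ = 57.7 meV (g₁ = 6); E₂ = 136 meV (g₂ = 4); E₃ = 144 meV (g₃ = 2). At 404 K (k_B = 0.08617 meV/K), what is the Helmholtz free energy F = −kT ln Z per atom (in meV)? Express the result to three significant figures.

-41.1 meV

k_BT = 0.08617 × 404 K = 34.813 meV.
Eᵢ/kT = 0, 1.6574, 3.9066, 4.1364.
Z = Σ gᵢe^(−Eᵢ/kT) = 2·e^(−0) + 6·e^(−1.6574) + 4·e^(−3.9066) + 2·e^(−4.1364) = 2.0000 + 1.1438 + 0.080435 + 0.031961 = 3.2562.
F = −kT ln Z = −34.813 × ln(3.2562) = −34.813 × 1.1806 = -41.1 meV.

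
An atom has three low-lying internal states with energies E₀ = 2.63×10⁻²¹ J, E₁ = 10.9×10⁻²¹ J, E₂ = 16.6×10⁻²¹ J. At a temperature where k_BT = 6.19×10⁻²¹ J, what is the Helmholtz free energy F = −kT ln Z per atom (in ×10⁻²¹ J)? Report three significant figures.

Eᵢ/kT = 0.42488, 1.7609, 2.6817.
Z = Σ e^(−Eᵢ/kT) = e^(−0.42488) + e^(−1.7609) + e^(−2.6817) = 0.65385 + 0.17189 + 0.068447 = 0.89419.
F = −kT ln Z = −6.19 × ln(0.89419) = −6.19 × -0.11184 = 0.692 ×10⁻²¹ J.

0.692 ×10⁻²¹ J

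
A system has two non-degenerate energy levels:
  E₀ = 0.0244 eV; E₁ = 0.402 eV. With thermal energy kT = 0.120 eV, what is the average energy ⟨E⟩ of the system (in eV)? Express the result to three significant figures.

Eᵢ/kT = 0.20333, 3.3500.
Z = Σ e^(−Eᵢ/kT) = e^(−0.20333) + e^(−3.3500) = 0.81601 + 0.035084 = 0.85109.
⟨E⟩ = Σ Eᵢ e^(−Eᵢ/kT) / Z = (0.0244·0.81601 + 0.402·0.035084) / 0.85109 = 0.0400 eV.

0.0400 eV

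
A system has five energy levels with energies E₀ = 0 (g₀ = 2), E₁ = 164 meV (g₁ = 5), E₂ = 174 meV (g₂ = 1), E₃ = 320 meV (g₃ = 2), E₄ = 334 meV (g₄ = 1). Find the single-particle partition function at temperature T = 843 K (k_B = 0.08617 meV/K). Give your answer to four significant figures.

Z = 2.649

k_BT = 0.08617 × 843 K = 72.6413 meV.
Eᵢ/kT = 0, 2.25767, 2.39533, 4.40521, 4.59794.
Z = Σ gᵢe^(−Eᵢ/kT) = 2·e^(−0) + 5·e^(−2.25767) + 1·e^(−2.39533) + 2·e^(−4.40521) + 1·e^(−4.59794) = 2.00000 + 0.522970 + 0.0911426 + 0.0244271 + 0.0100726 = 2.64861.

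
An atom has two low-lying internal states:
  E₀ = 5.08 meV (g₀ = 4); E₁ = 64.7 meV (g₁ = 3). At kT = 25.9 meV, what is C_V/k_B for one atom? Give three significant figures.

Eᵢ/kT = 0.19614, 2.4981.
Z = Σ gᵢe^(−Eᵢ/kT) = 4·e^(−0.19614) + 3·e^(−2.4981) = 3.2876 + 0.24672 = 3.5343.
⟨E⟩ = 9.2419 meV, ⟨E²⟩ = 316.22 meV².
C_V/k_B = (⟨E²⟩ − ⟨E⟩²)/(kT)² = (316.22 − 85.413)/670.81 = 0.344.

0.344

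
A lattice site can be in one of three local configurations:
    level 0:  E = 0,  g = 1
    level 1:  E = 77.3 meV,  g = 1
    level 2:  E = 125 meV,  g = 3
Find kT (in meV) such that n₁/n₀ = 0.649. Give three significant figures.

n₁/n₀ = (g₁/g₀) exp[−(E₁−E₀)/kT] = 0.649.
⇒ (E₁−E₀)/kT = ln((1/1)/0.649) = ln(1.5408) = 0.43230.
kT = 77.3 meV / 0.43230 = 179 meV.

179 meV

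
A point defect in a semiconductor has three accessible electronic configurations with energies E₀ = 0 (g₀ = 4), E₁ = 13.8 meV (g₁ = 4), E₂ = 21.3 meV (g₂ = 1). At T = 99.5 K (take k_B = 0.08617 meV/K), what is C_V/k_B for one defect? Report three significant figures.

0.436

k_BT = 0.08617 × 99.5 K = 8.5739 meV.
Eᵢ/kT = 0, 1.6095, 2.4843.
Z = Σ gᵢe^(−Eᵢ/kT) = 4·e^(−0) + 4·e^(−1.6095) + 1·e^(−2.4843) = 4.0000 + 0.79995 + 0.083384 = 4.8833.
⟨E⟩ = 2.6243 meV, ⟨E²⟩ = 38.944 meV².
C_V/k_B = (⟨E²⟩ − ⟨E⟩²)/(kT)² = (38.944 − 6.8870)/73.512 = 0.436.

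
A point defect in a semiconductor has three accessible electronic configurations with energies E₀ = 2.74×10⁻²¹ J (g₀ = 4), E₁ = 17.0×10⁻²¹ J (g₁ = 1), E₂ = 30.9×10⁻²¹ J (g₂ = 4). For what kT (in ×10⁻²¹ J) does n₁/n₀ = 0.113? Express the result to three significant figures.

18.0 ×10⁻²¹ J

n₁/n₀ = (g₁/g₀) exp[−(E₁−E₀)/kT] = 0.113.
⇒ (E₁−E₀)/kT = ln((1/4)/0.113) = ln(2.2124) = 0.79408.
kT = 14.26 ×10⁻²¹ J / 0.79408 = 18.0 ×10⁻²¹ J.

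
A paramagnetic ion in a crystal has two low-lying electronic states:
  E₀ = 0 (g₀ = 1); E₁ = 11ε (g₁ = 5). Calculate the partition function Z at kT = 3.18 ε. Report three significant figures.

Z = 1.16

Eᵢ/kT = 0, 3.4591.
Z = Σ gᵢe^(−Eᵢ/kT) = 1·e^(−0) + 5·e^(−3.4591) = 1.0000 + 0.15729 = 1.1573.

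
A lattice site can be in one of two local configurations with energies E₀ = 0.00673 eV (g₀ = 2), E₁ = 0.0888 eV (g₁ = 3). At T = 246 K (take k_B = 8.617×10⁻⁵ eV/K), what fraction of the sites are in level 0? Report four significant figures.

k_BT = 8.617×10⁻⁵ × 246 K = 0.0211978 eV.
Eᵢ/kT = 0.317486, 4.18911.
Z = Σ gᵢe^(−Eᵢ/kT) = 2·e^(−0.317486) + 3·e^(−4.18911) = 1.45595 + 0.0454793 = 1.50143.
P₀ = g₀ e^(−E₀/kT) / Z = 1.45595/1.50143 = 0.9697.

0.9697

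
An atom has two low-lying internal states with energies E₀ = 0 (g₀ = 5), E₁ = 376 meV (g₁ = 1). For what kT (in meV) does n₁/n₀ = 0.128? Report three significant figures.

n₁/n₀ = (g₁/g₀) exp[−(E₁−E₀)/kT] = 0.128.
⇒ (E₁−E₀)/kT = ln((1/5)/0.128) = ln(1.5625) = 0.44629.
kT = 376 meV / 0.44629 = 843 meV.

843 meV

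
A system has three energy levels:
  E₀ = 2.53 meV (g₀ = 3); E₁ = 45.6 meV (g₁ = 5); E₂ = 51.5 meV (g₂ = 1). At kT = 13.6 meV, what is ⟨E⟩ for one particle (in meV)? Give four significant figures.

Eᵢ/kT = 0.186029, 3.35294, 3.78676.
Z = Σ gᵢe^(−Eᵢ/kT) = 3·e^(−0.186029) + 5·e^(−3.35294) + 1·e^(−3.78676) = 2.49075 + 0.174907 + 0.0226689 = 2.68833.
⟨E⟩ = Σ Eᵢ gᵢe^(−Eᵢ/kT) / Z = (2.53·2.49075 + 45.6·0.174907 + 51.5·0.0226689) / 2.68833 = 5.745 meV.

5.745 meV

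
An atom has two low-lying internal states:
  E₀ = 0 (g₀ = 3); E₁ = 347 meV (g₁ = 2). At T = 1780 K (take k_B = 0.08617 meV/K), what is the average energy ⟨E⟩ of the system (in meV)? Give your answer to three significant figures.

22.5 meV

k_BT = 0.08617 × 1780 K = 153.38 meV.
Eᵢ/kT = 0, 2.2624.
Z = Σ gᵢe^(−Eᵢ/kT) = 3·e^(−0) + 2·e^(−2.2624) = 3.0000 + 0.20820 = 3.2082.
⟨E⟩ = Σ Eᵢ gᵢe^(−Eᵢ/kT) / Z = (0·3.0000 + 347·0.20820) / 3.2082 = 22.5 meV.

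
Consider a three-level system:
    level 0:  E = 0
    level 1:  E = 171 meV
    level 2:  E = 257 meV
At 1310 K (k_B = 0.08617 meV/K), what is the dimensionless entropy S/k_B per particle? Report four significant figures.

k_BT = 0.08617 × 1310 K = 112.883 meV.
Eᵢ/kT = 0, 1.51484, 2.27669.
Z = Σ e^(−Eᵢ/kT) = e^(−0) + e^(−1.51484) + e^(−2.27669) = 1.00000 + 0.219843 + 0.102623 = 1.32247.
⟨E⟩ = Σ EᵢPᵢ = 48.3695 meV.
S/k_B = ln Z + ⟨E⟩/kT = ln(1.32247) + 48.3695/112.883 = 0.279501 + 0.428492 = 0.7080.

0.7080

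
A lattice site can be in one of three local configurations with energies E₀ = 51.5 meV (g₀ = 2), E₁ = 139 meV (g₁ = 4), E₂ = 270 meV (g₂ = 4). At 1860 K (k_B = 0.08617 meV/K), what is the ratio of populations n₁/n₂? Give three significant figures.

k_BT = 0.08617 × 1860 K = 160.28 meV.
n₁/n₂ = (g₁/g₂) exp[−(E₁−E₂)/kT] = (4/4) × exp(−(-131 meV)/(160.28 meV)) = (4/4) × exp(0.81732) = 2.26.

2.26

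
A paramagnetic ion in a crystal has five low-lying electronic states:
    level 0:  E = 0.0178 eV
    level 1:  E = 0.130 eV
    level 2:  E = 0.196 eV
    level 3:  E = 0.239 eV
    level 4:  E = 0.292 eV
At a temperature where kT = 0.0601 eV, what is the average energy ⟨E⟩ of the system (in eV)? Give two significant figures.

0.046 eV

Eᵢ/kT = 0.2962, 2.163, 3.261, 3.977, 4.859.
Z = Σ e^(−Eᵢ/kT) = e^(−0.2962) + e^(−2.163) + e^(−3.261) + e^(−3.977) + e^(−4.859) = 0.7436 + 0.1150 + 0.03835 + 0.01874 + 0.007758 = 0.9234.
⟨E⟩ = Σ Eᵢ e^(−Eᵢ/kT) / Z = (0.0178·0.7436 + 0.130·0.1150 + 0.196·0.03835 + 0.239·0.01874 + 0.292·0.007758) / 0.9234 = 0.046 eV.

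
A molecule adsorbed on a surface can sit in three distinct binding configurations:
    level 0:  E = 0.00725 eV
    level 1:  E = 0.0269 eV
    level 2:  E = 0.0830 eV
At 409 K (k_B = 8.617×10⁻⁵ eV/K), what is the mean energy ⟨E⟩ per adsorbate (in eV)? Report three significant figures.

k_BT = 8.617×10⁻⁵ × 409 K = 0.035244 eV.
Eᵢ/kT = 0.20571, 0.76325, 2.3550.
Z = Σ e^(−Eᵢ/kT) = e^(−0.20571) + e^(−0.76325) + e^(−2.3550) = 0.81407 + 0.46615 + 0.094894 = 1.3751.
⟨E⟩ = Σ Eᵢ e^(−Eᵢ/kT) / Z = (0.00725·0.81407 + 0.0269·0.46615 + 0.0830·0.094894) / 1.3751 = 0.0191 eV.

0.0191 eV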